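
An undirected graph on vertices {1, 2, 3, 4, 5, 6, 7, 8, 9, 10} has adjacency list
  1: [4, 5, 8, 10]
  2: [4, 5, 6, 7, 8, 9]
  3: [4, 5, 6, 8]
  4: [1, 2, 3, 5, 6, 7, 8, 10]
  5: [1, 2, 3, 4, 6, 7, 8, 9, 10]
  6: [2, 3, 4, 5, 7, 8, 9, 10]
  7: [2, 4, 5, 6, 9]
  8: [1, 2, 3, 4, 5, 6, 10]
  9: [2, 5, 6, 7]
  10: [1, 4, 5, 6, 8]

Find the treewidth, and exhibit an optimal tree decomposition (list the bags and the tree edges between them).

Treewidth 4.
One such decomposition:
Bags: B1 = {2, 4, 5, 6, 8}  B2 = {4, 5, 6, 8, 10}  B3 = {2, 4, 5, 6, 7}  B4 = {1, 4, 5, 8, 10}  B5 = {2, 5, 6, 7, 9}  B6 = {3, 4, 5, 6, 8}
Tree: B1–B2, B1–B3, B2–B4, B3–B5, B1–B6

Each bag holds 5 vertices, so the decomposition has width 4, which upper-bounds the treewidth. For the lower bound, the 5 vertices {2, 5, 6, 7, 9} are pairwise adjacent, and any tree decomposition puts a clique entirely inside one bag — forcing width ≥ 4. Therefore the treewidth is 4.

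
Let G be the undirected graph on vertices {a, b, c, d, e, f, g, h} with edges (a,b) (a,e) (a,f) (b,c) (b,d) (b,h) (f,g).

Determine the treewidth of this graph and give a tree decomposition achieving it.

The largest bag has 2 vertices, giving width 1; this decomposition certifies tw(G) ≤ 1. Since G has at least one edge (e.g. b–a), it is not an edgeless graph, so tw(G) ≥ 1. Combining the bounds, tw(G) = 1.

Treewidth 1.
One such decomposition:
Bags: B1 = {a, b}  B2 = {b, d}  B3 = {a, f}  B4 = {f, g}  B5 = {b, c}  B6 = {b, h}  B7 = {a, e}
Tree: B1–B2, B1–B3, B3–B4, B1–B5, B1–B6, B1–B7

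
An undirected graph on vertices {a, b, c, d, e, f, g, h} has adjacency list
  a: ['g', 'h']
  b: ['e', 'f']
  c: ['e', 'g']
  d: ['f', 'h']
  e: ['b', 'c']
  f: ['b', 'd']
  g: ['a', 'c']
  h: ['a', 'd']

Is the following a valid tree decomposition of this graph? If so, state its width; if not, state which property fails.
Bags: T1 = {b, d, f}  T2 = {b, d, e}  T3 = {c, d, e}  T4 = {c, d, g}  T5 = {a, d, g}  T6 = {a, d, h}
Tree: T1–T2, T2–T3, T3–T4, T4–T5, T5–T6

Yes; width 2.

Checking the three conditions: (i) the bags cover all of {a, b, c, d, e, f, g, h}; (ii) for each edge, some bag contains both endpoints; (iii) the bags containing any fixed vertex form a subtree. All hold, so the decomposition is valid with width 3 − 1 = 2.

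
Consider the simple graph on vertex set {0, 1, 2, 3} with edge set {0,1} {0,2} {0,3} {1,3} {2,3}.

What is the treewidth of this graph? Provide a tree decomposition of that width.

Treewidth 2.
One optimal decomposition is:
Bags: B1 = {0, 1, 3}  B2 = {0, 2, 3}
Tree: B1–B2

Every bag has size at most 3, so the width is 3 − 1 = 2 and tw(G) ≤ 2. On the other hand G contains the 3-clique {0, 1, 3}. A clique must lie in a single bag of any decomposition, so no decomposition can have width below 2. The upper and lower bounds meet at 2, so that is the treewidth.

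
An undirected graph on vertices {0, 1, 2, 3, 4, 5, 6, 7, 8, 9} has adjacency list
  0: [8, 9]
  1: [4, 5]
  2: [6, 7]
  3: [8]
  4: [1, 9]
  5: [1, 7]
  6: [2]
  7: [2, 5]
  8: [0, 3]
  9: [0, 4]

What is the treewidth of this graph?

1

A width-1 tree decomposition is:
Bags: B1 = {3, 8}  B2 = {0, 8}  B3 = {0, 9}  B4 = {4, 9}  B5 = {1, 4}  B6 = {1, 5}  B7 = {5, 7}  B8 = {2, 7}  B9 = {2, 6}
Tree: B1–B2, B2–B3, B3–B4, B4–B5, B5–B6, B6–B7, B7–B8, B8–B9
Each bag holds 2 vertices, so the decomposition has width 1, which upper-bounds the treewidth. Any graph with an edge has treewidth ≥ 1, and G has the edge 3–8. Therefore the treewidth is 1.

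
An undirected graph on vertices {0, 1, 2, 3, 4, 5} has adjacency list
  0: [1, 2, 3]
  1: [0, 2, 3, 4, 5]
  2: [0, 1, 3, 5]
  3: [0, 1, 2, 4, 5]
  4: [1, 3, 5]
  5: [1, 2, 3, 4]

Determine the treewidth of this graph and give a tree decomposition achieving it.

The largest bag has 4 vertices, giving width 3; this decomposition certifies tw(G) ≤ 3. Conversely, {0, 1, 2, 3} is a clique of size 4, and the vertices of any clique must share a bag in every tree decomposition; so some bag has ≥ 4 vertices and tw(G) ≥ 3. The upper and lower bounds meet at 3, so that is the treewidth.

Treewidth 3.
One optimal decomposition is:
Bags: B1 = {1, 2, 3, 5}  B2 = {1, 3, 4, 5}  B3 = {0, 1, 2, 3}
Tree: B1–B2, B1–B3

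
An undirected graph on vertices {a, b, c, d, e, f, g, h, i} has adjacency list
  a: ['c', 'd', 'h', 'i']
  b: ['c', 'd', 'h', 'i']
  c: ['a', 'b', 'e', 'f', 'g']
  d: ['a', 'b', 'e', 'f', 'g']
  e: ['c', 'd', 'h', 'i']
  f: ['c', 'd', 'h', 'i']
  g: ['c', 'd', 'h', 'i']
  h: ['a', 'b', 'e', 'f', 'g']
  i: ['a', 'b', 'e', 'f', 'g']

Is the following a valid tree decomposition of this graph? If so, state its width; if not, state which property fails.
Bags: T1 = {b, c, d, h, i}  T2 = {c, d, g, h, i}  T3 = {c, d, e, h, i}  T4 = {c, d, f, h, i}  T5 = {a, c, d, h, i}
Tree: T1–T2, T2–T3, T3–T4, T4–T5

Yes; width 4.

Every vertex of G appears in some bag (union = {a, b, c, d, e, f, g, h, i}); every edge is covered by a bag; and for each vertex v the set of bags containing v is connected in the bag tree. The decomposition is therefore valid. The largest bag has 5 vertices, so the width is 4.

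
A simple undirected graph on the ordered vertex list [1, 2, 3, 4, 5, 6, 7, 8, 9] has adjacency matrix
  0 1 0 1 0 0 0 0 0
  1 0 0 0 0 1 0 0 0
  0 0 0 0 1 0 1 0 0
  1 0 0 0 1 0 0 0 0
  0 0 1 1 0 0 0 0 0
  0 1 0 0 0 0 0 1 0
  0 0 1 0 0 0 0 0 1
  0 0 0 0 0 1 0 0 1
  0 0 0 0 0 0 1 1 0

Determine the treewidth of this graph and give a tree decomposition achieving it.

The largest bag has 3 vertices, giving width 2; this decomposition certifies tw(G) ≤ 2. The edges 5–3–7–9–8–6–2–1–4–5 form a cycle, so G is not a tree and its treewidth is at least 2. Combining the bounds, tw(G) = 2.

Treewidth 2.
One such decomposition:
Bags: B1 = {3, 5, 7}  B2 = {5, 7, 9}  B3 = {5, 8, 9}  B4 = {5, 6, 8}  B5 = {2, 5, 6}  B6 = {1, 2, 5}  B7 = {1, 4, 5}
Tree: B1–B2, B2–B3, B3–B4, B4–B5, B5–B6, B6–B7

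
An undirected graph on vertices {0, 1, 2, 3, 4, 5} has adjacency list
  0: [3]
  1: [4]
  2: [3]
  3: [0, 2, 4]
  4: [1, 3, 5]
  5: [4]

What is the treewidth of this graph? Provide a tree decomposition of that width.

Treewidth 1.
One optimal decomposition is:
Bags: B1 = {2, 3}  B2 = {3, 4}  B3 = {0, 3}  B4 = {1, 4}  B5 = {4, 5}
Tree: B1–B2, B2–B3, B2–B4, B4–B5

Every bag has size at most 2, so the width is 2 − 1 = 1 and tw(G) ≤ 1. G has an edge, so its treewidth is at least 1. The upper and lower bounds meet at 1, so that is the treewidth.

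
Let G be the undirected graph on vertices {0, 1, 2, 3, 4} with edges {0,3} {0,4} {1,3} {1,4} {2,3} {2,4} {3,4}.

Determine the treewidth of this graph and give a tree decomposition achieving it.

Each bag holds 3 vertices, so the decomposition has width 2, which upper-bounds the treewidth. On the other hand G contains the 3-clique {0, 3, 4}. A clique must lie in a single bag of any decomposition, so no decomposition can have width below 2. Therefore the treewidth is 2.

Treewidth 2.
Bags: B1 = {1, 3, 4}  B2 = {2, 3, 4}  B3 = {0, 3, 4}
Tree: B1–B2, B2–B3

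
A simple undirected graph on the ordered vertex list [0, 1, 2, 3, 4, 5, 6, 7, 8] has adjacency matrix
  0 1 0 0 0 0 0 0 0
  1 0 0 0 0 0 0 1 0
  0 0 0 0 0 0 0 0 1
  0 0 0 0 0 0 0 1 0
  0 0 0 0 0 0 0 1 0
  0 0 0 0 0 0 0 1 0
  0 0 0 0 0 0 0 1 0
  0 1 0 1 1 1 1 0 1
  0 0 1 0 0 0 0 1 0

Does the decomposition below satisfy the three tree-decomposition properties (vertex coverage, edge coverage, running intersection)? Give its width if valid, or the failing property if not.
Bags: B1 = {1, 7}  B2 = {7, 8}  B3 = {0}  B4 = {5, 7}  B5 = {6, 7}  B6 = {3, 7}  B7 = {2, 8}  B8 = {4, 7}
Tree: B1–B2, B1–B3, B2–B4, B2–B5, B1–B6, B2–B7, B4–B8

A tree decomposition must satisfy three properties: every vertex lies in some bag; for every edge, both endpoints lie together in some bag; and for every vertex, the bags containing it form a connected subtree. Here edge (1,0) lies in no bag, so the decomposition is invalid.

No — edge (1,0) lies in no bag.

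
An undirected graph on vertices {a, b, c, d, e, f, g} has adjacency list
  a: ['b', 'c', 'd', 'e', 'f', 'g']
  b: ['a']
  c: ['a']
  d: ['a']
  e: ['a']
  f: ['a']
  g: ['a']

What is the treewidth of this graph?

A width-1 tree decomposition is:
Bags: B1 = {a, d}  B2 = {a, b}  B3 = {a, c}  B4 = {a, g}  B5 = {a, f}  B6 = {a, e}
Tree: B1–B2, B1–B3, B2–B4, B3–B5, B1–B6
Each bag holds 2 vertices, so the decomposition has width 1, which upper-bounds the treewidth. Since G has at least one edge (e.g. d–a), it is not an edgeless graph, so tw(G) ≥ 1. The upper and lower bounds meet at 1, so that is the treewidth.

1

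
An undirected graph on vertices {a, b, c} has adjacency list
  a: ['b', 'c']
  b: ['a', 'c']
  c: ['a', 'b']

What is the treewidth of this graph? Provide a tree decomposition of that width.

With just one bag of size 3, the width is 3 − 1 = 2, so tw(G) ≤ 2. On the other hand G contains the 3-clique {a, b, c}. A clique must lie in a single bag of any decomposition, so no decomposition can have width below 2. Combining the bounds, tw(G) = 2.

Treewidth 2.
One optimal decomposition is:
Bags: B1 = {a, b, c}
Tree: (single bag)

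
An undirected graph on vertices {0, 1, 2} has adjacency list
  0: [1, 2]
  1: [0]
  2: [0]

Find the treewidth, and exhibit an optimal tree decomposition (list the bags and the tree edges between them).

Treewidth 1.
Bags: B1 = {0, 2}  B2 = {0, 1}
Tree: B1–B2

Every bag has size at most 2, so the width is 2 − 1 = 1 and tw(G) ≤ 1. Any graph with an edge has treewidth ≥ 1, and G has the edge 2–0. Therefore the treewidth is 1.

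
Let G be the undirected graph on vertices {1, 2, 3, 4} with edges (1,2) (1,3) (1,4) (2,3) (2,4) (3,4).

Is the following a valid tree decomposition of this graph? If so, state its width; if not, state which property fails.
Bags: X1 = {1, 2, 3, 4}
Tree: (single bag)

Vertex coverage: the bags together contain {1, 2, 3, 4}, the full vertex set. Edge coverage: each edge of G has both endpoints in at least one bag. Running intersection: for every vertex, the bags containing it form a connected subtree. All three properties hold, so this is a valid tree decomposition of width max|bag| − 1 = 3, and hence tw(G) ≤ 3.

Yes; width 3.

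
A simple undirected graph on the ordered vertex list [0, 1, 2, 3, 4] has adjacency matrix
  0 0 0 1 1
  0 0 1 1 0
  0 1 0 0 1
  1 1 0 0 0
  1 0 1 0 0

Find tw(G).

A width-2 tree decomposition is:
Bags: B1 = {1, 2, 4}  B2 = {1, 3, 4}  B3 = {0, 3, 4}
Tree: B1–B2, B2–B3
Every bag has size at most 3, so the width is 3 − 1 = 2 and tw(G) ≤ 2. Since 4–2–1–3–0–4 is a cycle in G, G is not acyclic. Forests are exactly the graphs of treewidth ≤ 1, so tw(G) ≥ 2. Therefore the treewidth is 2.

2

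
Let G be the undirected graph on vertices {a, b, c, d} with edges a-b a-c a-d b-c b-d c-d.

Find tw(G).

3

A width-3 tree decomposition is:
Bags: B1 = {a, b, c, d}
Tree: (single bag)
With just one bag of size 4, the width is 4 − 1 = 3, so tw(G) ≤ 3. Conversely, {a, b, c, d} is a clique of size 4, and the vertices of any clique must share a bag in every tree decomposition; so some bag has ≥ 4 vertices and tw(G) ≥ 3. Therefore the treewidth is 3.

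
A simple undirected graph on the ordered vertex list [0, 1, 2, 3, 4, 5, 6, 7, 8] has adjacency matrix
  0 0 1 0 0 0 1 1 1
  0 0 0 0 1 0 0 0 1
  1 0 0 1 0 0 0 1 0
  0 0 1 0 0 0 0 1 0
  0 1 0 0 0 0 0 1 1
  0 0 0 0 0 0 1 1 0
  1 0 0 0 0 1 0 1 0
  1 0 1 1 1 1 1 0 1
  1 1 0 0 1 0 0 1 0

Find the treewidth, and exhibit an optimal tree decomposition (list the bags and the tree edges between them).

The largest bag has 3 vertices, giving width 2; this decomposition certifies tw(G) ≤ 2. On the other hand G contains the 3-clique {1, 4, 8}. A clique must lie in a single bag of any decomposition, so no decomposition can have width below 2. Combining the bounds, tw(G) = 2.

Treewidth 2.
Bags: B1 = {0, 2, 7}  B2 = {0, 7, 8}  B3 = {4, 7, 8}  B4 = {2, 3, 7}  B5 = {0, 6, 7}  B6 = {5, 6, 7}  B7 = {1, 4, 8}
Tree: B1–B2, B2–B3, B1–B4, B1–B5, B5–B6, B3–B7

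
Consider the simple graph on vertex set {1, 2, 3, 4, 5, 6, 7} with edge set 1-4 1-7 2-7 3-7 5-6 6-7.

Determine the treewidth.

A width-1 tree decomposition is:
Bags: B1 = {1, 7}  B2 = {6, 7}  B3 = {3, 7}  B4 = {5, 6}  B5 = {1, 4}  B6 = {2, 7}
Tree: B1–B2, B1–B3, B2–B4, B1–B5, B2–B6
Each bag holds 2 vertices, so the decomposition has width 1, which upper-bounds the treewidth. G has an edge, so its treewidth is at least 1. Hence tw(G) = 1 exactly.

1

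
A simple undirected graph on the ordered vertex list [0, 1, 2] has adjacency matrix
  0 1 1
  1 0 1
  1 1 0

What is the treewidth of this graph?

2

A width-2 tree decomposition is:
Bags: B1 = {0, 1, 2}
Tree: (single bag)
A single bag containing all 3 vertices is trivially a valid decomposition of width 2. For the lower bound, the 3 vertices {0, 1, 2} are pairwise adjacent, and any tree decomposition puts a clique entirely inside one bag — forcing width ≥ 2. Therefore the treewidth is 2.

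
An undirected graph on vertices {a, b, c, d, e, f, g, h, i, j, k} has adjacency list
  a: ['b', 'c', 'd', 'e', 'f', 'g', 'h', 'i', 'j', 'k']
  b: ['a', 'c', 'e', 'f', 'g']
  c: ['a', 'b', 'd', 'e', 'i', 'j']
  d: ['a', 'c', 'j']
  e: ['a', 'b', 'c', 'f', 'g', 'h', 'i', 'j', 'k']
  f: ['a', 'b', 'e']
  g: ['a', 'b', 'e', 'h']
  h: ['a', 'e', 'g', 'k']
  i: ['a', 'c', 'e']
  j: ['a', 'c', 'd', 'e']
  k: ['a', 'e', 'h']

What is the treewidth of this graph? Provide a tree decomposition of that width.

Treewidth 3.
One such decomposition:
Bags: B1 = {a, b, c, e}  B2 = {a, b, e, g}  B3 = {a, c, e, j}  B4 = {a, c, e, i}  B5 = {a, e, g, h}  B6 = {a, b, e, f}  B7 = {a, e, h, k}  B8 = {a, c, d, j}
Tree: B1–B2, B1–B3, B3–B4, B2–B5, B1–B6, B5–B7, B3–B8

Each bag holds 4 vertices, so the decomposition has width 3, which upper-bounds the treewidth. On the other hand G contains the 4-clique {a, c, d, j}. A clique must lie in a single bag of any decomposition, so no decomposition can have width below 3. Combining the bounds, tw(G) = 3.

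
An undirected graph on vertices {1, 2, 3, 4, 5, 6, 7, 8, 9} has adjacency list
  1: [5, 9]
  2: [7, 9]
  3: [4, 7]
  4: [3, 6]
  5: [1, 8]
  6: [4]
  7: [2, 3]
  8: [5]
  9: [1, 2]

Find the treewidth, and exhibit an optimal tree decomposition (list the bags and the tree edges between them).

Treewidth 1.
Bags: B1 = {4, 6}  B2 = {3, 4}  B3 = {3, 7}  B4 = {2, 7}  B5 = {2, 9}  B6 = {1, 9}  B7 = {1, 5}  B8 = {5, 8}
Tree: B1–B2, B2–B3, B3–B4, B4–B5, B5–B6, B6–B7, B7–B8

Every bag has size at most 2, so the width is 2 − 1 = 1 and tw(G) ≤ 1. Since G has at least one edge (e.g. 6–4), it is not an edgeless graph, so tw(G) ≥ 1. The upper and lower bounds meet at 1, so that is the treewidth.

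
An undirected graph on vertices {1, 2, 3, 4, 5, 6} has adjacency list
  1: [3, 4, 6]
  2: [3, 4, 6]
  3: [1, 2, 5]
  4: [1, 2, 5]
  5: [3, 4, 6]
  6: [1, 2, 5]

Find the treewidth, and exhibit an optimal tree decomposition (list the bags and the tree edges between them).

Every bag has size at most 4, so the width is 4 − 1 = 3 and tw(G) ≤ 3. For the lower bound: the 4 vertex sets {1,3}, {4,5}, {6}, {2} are disjoint, each induces a connected subgraph, and every pair is joined by at least one edge of G. Contracting each set to a single vertex therefore yields K_{4} as a minor, and since treewidth is minor-monotone, tw(G) ≥ tw(K_{4}) = 3. Therefore the treewidth is 3.

Treewidth 3.
Bags: B1 = {1, 3, 4, 6}  B2 = {3, 4, 5, 6}  B3 = {2, 3, 4, 6}
Tree: B1–B2, B2–B3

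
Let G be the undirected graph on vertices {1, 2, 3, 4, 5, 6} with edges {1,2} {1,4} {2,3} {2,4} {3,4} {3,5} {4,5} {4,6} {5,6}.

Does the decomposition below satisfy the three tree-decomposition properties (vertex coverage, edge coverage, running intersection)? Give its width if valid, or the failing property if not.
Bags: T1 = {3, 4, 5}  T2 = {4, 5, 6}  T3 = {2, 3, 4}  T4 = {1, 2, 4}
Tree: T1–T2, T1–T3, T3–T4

Every vertex of G appears in some bag (union = {1, 2, 3, 4, 5, 6}); every edge is covered by a bag; and for each vertex v the set of bags containing v is connected in the bag tree. The decomposition is therefore valid. The largest bag has 3 vertices, so the width is 2.

Yes; width 2.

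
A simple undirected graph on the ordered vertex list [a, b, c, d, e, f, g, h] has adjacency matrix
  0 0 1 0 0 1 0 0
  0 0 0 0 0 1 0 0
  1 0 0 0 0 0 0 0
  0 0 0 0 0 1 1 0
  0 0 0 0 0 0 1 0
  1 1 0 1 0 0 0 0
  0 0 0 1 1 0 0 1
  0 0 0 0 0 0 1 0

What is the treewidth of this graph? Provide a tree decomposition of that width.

Treewidth 1.
One such decomposition:
Bags: B1 = {d, f}  B2 = {a, f}  B3 = {d, g}  B4 = {e, g}  B5 = {a, c}  B6 = {b, f}  B7 = {g, h}
Tree: B1–B2, B1–B3, B3–B4, B2–B5, B1–B6, B4–B7

Each bag holds 2 vertices, so the decomposition has width 1, which upper-bounds the treewidth. Since G has at least one edge (e.g. f–d), it is not an edgeless graph, so tw(G) ≥ 1. Therefore the treewidth is 1.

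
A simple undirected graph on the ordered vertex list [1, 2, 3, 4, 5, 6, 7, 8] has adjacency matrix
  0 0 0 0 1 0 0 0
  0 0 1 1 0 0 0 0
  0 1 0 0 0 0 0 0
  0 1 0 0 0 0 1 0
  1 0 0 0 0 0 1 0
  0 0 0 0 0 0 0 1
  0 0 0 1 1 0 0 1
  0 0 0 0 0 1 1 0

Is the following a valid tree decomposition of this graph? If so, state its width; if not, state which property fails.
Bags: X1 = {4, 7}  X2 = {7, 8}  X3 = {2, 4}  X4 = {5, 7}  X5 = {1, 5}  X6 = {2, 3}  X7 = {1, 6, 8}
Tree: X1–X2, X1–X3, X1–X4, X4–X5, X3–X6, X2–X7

A tree decomposition must satisfy three properties: every vertex lies in some bag; for every edge, both endpoints lie together in some bag; and for every vertex, the bags containing it form a connected subtree. Here bags containing vertex 1 are not connected in the tree, so the decomposition is invalid.

No — bags containing vertex 1 are not connected in the tree.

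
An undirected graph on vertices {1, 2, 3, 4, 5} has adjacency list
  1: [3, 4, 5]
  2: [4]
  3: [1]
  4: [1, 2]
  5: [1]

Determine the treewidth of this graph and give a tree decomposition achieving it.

Treewidth 1.
Bags: B1 = {1, 4}  B2 = {1, 3}  B3 = {2, 4}  B4 = {1, 5}
Tree: B1–B2, B1–B3, B2–B4

Every bag has size at most 2, so the width is 2 − 1 = 1 and tw(G) ≤ 1. Since G has at least one edge (e.g. 1–4), it is not an edgeless graph, so tw(G) ≥ 1. Hence tw(G) = 1 exactly.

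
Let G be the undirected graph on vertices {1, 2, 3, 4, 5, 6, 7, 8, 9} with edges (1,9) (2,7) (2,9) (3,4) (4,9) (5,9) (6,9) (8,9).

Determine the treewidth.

A width-1 tree decomposition is:
Bags: B1 = {5, 9}  B2 = {2, 9}  B3 = {1, 9}  B4 = {6, 9}  B5 = {4, 9}  B6 = {8, 9}  B7 = {2, 7}  B8 = {3, 4}
Tree: B1–B2, B1–B3, B2–B4, B4–B5, B1–B6, B2–B7, B5–B8
Every bag has size at most 2, so the width is 2 − 1 = 1 and tw(G) ≤ 1. Any graph with an edge has treewidth ≥ 1, and G has the edge 5–9. The upper and lower bounds meet at 1, so that is the treewidth.

1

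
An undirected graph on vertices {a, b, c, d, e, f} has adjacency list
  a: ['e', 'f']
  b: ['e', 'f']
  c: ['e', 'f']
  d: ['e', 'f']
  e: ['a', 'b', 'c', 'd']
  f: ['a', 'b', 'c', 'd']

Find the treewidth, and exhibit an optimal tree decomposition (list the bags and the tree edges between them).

The largest bag has 3 vertices, giving width 2; this decomposition certifies tw(G) ≤ 2. For the lower bound, G contains the cycle d–e–b–f–d, so G is not a forest; only forests have treewidth ≤ 1, hence tw(G) ≥ 2. The upper and lower bounds meet at 2, so that is the treewidth.

Treewidth 2.
One such decomposition:
Bags: B1 = {d, e, f}  B2 = {b, e, f}  B3 = {a, e, f}  B4 = {c, e, f}
Tree: B1–B2, B2–B3, B3–B4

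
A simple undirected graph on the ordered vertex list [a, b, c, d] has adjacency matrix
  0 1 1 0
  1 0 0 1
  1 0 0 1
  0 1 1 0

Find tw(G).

2

A width-2 tree decomposition is:
Bags: B1 = {b, c, d}  B2 = {a, b, c}
Tree: B1–B2
Each bag holds 3 vertices, so the decomposition has width 2, which upper-bounds the treewidth. Since c–d–b–a–c is a cycle in G, G is not acyclic. Forests are exactly the graphs of treewidth ≤ 1, so tw(G) ≥ 2. Hence tw(G) = 2 exactly.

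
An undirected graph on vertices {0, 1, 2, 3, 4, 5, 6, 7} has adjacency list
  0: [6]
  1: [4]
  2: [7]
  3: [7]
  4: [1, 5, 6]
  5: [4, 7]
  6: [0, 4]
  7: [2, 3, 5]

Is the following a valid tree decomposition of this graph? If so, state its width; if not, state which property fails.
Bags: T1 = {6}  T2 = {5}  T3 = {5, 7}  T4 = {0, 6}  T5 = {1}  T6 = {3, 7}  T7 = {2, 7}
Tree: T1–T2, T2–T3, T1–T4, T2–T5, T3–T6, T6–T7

A tree decomposition must satisfy three properties: every vertex lies in some bag; for every edge, both endpoints lie together in some bag; and for every vertex, the bags containing it form a connected subtree. Here vertex 4 appears in no bag, so the decomposition is invalid.

No — vertex 4 appears in no bag.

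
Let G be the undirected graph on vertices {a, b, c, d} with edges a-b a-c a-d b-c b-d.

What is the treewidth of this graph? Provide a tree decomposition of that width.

Treewidth 2.
Bags: B1 = {a, b, c}  B2 = {a, b, d}
Tree: B1–B2

Each bag holds 3 vertices, so the decomposition has width 2, which upper-bounds the treewidth. For the lower bound, the 3 vertices {a, b, d} are pairwise adjacent, and any tree decomposition puts a clique entirely inside one bag — forcing width ≥ 2. Hence tw(G) = 2 exactly.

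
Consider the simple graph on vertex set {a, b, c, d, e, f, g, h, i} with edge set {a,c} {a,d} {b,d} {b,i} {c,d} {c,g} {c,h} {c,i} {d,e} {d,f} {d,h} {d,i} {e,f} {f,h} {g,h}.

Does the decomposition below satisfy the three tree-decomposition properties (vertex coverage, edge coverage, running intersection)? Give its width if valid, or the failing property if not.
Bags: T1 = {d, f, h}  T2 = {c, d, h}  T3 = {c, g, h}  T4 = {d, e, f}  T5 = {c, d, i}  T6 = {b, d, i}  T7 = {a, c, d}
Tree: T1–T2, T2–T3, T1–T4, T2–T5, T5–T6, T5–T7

Checking the three conditions: (i) the bags cover all of {a, b, c, d, e, f, g, h, i}; (ii) for each edge, some bag contains both endpoints; (iii) the bags containing any fixed vertex form a subtree. All hold, so the decomposition is valid with width 3 − 1 = 2.

Yes; width 2.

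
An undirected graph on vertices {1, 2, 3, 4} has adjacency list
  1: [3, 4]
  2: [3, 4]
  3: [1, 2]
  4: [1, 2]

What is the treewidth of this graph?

2

A width-2 tree decomposition is:
Bags: B1 = {1, 3, 4}  B2 = {2, 3, 4}
Tree: B1–B2
Every bag has size at most 3, so the width is 3 − 1 = 2 and tw(G) ≤ 2. The edges 4–1–3–2–4 form a cycle, so G is not a tree and its treewidth is at least 2. The upper and lower bounds meet at 2, so that is the treewidth.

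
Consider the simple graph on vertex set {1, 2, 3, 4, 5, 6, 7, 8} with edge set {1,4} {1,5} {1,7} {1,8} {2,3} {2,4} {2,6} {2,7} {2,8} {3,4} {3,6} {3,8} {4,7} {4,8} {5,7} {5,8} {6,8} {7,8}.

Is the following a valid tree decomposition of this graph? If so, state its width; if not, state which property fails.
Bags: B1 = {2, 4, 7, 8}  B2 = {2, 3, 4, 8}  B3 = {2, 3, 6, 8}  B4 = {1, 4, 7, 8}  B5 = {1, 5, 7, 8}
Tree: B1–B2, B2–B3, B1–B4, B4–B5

Yes; width 3.

Every vertex of G appears in some bag (union = {1, 2, 3, 4, 5, 6, 7, 8}); every edge is covered by a bag; and for each vertex v the set of bags containing v is connected in the bag tree. The decomposition is therefore valid. The largest bag has 4 vertices, so the width is 3.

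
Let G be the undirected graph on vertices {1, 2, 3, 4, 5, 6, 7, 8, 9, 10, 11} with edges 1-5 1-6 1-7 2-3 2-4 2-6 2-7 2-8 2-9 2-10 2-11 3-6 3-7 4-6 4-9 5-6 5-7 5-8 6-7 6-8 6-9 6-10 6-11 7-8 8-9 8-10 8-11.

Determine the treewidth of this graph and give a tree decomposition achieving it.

The largest bag has 4 vertices, giving width 3; this decomposition certifies tw(G) ≤ 3. Conversely, {1, 5, 6, 7} is a clique of size 4, and the vertices of any clique must share a bag in every tree decomposition; so some bag has ≥ 4 vertices and tw(G) ≥ 3. Therefore the treewidth is 3.

Treewidth 3.
Bags: B1 = {2, 6, 8, 9}  B2 = {2, 4, 6, 9}  B3 = {2, 6, 7, 8}  B4 = {2, 6, 8, 11}  B5 = {5, 6, 7, 8}  B6 = {2, 3, 6, 7}  B7 = {2, 6, 8, 10}  B8 = {1, 5, 6, 7}
Tree: B1–B2, B1–B3, B3–B4, B3–B5, B3–B6, B4–B7, B5–B8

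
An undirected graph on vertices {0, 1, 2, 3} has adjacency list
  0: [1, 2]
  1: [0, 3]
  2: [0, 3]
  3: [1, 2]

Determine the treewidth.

A width-2 tree decomposition is:
Bags: B1 = {0, 1, 2}  B2 = {1, 2, 3}
Tree: B1–B2
The largest bag has 3 vertices, giving width 2; this decomposition certifies tw(G) ≤ 2. The edges 1–0–2–3–1 form a cycle, so G is not a tree and its treewidth is at least 2. Combining the bounds, tw(G) = 2.

2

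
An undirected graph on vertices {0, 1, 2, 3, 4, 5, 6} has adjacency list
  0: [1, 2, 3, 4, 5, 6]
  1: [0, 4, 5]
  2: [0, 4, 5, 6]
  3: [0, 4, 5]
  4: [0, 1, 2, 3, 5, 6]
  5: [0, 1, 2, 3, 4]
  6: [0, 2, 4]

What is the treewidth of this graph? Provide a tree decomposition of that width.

Treewidth 3.
One such decomposition:
Bags: B1 = {0, 2, 4, 5}  B2 = {0, 2, 4, 6}  B3 = {0, 3, 4, 5}  B4 = {0, 1, 4, 5}
Tree: B1–B2, B1–B3, B1–B4

Every bag has size at most 4, so the width is 4 − 1 = 3 and tw(G) ≤ 3. On the other hand G contains the 4-clique {0, 1, 4, 5}. A clique must lie in a single bag of any decomposition, so no decomposition can have width below 3. Hence tw(G) = 3 exactly.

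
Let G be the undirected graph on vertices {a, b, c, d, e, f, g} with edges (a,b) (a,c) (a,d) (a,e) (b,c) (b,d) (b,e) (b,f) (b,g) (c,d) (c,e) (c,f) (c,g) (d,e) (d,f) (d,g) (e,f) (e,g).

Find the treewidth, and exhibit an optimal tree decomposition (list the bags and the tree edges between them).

Treewidth 4.
One optimal decomposition is:
Bags: B1 = {a, b, c, d, e}  B2 = {b, c, d, e, g}  B3 = {b, c, d, e, f}
Tree: B1–B2, B1–B3

The largest bag has 5 vertices, giving width 4; this decomposition certifies tw(G) ≤ 4. Conversely, {b, c, d, e, g} is a clique of size 5, and the vertices of any clique must share a bag in every tree decomposition; so some bag has ≥ 5 vertices and tw(G) ≥ 4. Combining the bounds, tw(G) = 4.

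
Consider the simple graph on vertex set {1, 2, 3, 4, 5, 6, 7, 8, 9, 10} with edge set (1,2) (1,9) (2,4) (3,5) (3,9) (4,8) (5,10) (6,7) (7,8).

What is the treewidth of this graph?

1

A width-1 tree decomposition is:
Bags: B1 = {6, 7}  B2 = {7, 8}  B3 = {4, 8}  B4 = {2, 4}  B5 = {1, 2}  B6 = {1, 9}  B7 = {3, 9}  B8 = {3, 5}  B9 = {5, 10}
Tree: B1–B2, B2–B3, B3–B4, B4–B5, B5–B6, B6–B7, B7–B8, B8–B9
Every bag has size at most 2, so the width is 2 − 1 = 1 and tw(G) ≤ 1. Since G has at least one edge (e.g. 6–7), it is not an edgeless graph, so tw(G) ≥ 1. Therefore the treewidth is 1.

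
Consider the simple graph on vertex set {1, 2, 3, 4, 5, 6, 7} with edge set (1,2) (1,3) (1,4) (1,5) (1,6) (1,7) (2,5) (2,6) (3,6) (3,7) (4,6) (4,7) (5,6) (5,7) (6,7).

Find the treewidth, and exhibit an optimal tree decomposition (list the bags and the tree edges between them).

Treewidth 3.
One optimal decomposition is:
Bags: B1 = {1, 5, 6, 7}  B2 = {1, 4, 6, 7}  B3 = {1, 3, 6, 7}  B4 = {1, 2, 5, 6}
Tree: B1–B2, B2–B3, B1–B4

Every bag has size at most 4, so the width is 4 − 1 = 3 and tw(G) ≤ 3. Conversely, {1, 2, 5, 6} is a clique of size 4, and the vertices of any clique must share a bag in every tree decomposition; so some bag has ≥ 4 vertices and tw(G) ≥ 3. Combining the bounds, tw(G) = 3.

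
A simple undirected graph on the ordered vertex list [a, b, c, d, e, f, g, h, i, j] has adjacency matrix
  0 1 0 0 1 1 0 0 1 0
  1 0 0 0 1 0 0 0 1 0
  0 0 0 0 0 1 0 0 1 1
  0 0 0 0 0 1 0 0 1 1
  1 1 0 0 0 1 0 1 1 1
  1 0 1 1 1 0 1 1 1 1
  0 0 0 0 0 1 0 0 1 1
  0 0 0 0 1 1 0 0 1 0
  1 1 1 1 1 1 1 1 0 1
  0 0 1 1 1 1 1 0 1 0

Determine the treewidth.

3

A width-3 tree decomposition is:
Bags: B1 = {f, g, i, j}  B2 = {e, f, i, j}  B3 = {a, e, f, i}  B4 = {a, b, e, i}  B5 = {e, f, h, i}  B6 = {c, f, i, j}  B7 = {d, f, i, j}
Tree: B1–B2, B2–B3, B3–B4, B3–B5, B2–B6, B6–B7
The largest bag has 4 vertices, giving width 3; this decomposition certifies tw(G) ≤ 3. On the other hand G contains the 4-clique {d, f, i, j}. A clique must lie in a single bag of any decomposition, so no decomposition can have width below 3. Combining the bounds, tw(G) = 3.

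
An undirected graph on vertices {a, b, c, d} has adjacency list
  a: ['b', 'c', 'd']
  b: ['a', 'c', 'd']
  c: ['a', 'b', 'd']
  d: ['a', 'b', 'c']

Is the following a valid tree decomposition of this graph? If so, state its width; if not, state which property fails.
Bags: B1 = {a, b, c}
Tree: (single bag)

A tree decomposition must satisfy three properties: every vertex lies in some bag; for every edge, both endpoints lie together in some bag; and for every vertex, the bags containing it form a connected subtree. Here vertex d appears in no bag, so the decomposition is invalid.

No — vertex d appears in no bag.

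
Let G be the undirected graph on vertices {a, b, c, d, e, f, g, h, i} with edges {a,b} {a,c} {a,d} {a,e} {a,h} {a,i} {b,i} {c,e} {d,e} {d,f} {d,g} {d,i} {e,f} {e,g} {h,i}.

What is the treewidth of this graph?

2

A width-2 tree decomposition is:
Bags: B1 = {a, d, i}  B2 = {a, d, e}  B3 = {d, e, f}  B4 = {a, c, e}  B5 = {d, e, g}  B6 = {a, h, i}  B7 = {a, b, i}
Tree: B1–B2, B2–B3, B2–B4, B2–B5, B1–B6, B6–B7
Each bag holds 3 vertices, so the decomposition has width 2, which upper-bounds the treewidth. Conversely, {d, e, g} is a clique of size 3, and the vertices of any clique must share a bag in every tree decomposition; so some bag has ≥ 3 vertices and tw(G) ≥ 2. Hence tw(G) = 2 exactly.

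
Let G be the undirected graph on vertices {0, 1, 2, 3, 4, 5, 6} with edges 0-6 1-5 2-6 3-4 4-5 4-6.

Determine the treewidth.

1

A width-1 tree decomposition is:
Bags: B1 = {4, 5}  B2 = {4, 6}  B3 = {1, 5}  B4 = {3, 4}  B5 = {0, 6}  B6 = {2, 6}
Tree: B1–B2, B1–B3, B2–B4, B2–B5, B2–B6
Each bag holds 2 vertices, so the decomposition has width 1, which upper-bounds the treewidth. Since G has at least one edge (e.g. 5–4), it is not an edgeless graph, so tw(G) ≥ 1. Hence tw(G) = 1 exactly.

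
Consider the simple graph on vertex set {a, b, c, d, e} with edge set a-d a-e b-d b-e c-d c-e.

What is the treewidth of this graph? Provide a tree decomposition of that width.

Treewidth 2.
One such decomposition:
Bags: B1 = {b, d, e}  B2 = {c, d, e}  B3 = {a, d, e}
Tree: B1–B2, B2–B3

Every bag has size at most 3, so the width is 3 − 1 = 2 and tw(G) ≤ 2. Since b–e–c–d–b is a cycle in G, G is not acyclic. Forests are exactly the graphs of treewidth ≤ 1, so tw(G) ≥ 2. Combining the bounds, tw(G) = 2.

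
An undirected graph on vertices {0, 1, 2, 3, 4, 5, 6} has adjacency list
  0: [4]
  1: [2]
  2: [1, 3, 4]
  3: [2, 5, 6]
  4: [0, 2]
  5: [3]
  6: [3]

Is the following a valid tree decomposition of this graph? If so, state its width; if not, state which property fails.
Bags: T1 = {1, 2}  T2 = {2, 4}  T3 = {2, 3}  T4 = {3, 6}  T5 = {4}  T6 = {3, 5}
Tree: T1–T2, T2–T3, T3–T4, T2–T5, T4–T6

A tree decomposition must satisfy three properties: every vertex lies in some bag; for every edge, both endpoints lie together in some bag; and for every vertex, the bags containing it form a connected subtree. Here vertex 0 appears in no bag, so the decomposition is invalid.

No — vertex 0 appears in no bag.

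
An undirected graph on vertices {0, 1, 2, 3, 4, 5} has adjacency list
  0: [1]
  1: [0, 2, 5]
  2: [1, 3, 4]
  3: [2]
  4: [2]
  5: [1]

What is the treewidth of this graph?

A width-1 tree decomposition is:
Bags: B1 = {1, 5}  B2 = {0, 1}  B3 = {1, 2}  B4 = {2, 3}  B5 = {2, 4}
Tree: B1–B2, B1–B3, B3–B4, B3–B5
Each bag holds 2 vertices, so the decomposition has width 1, which upper-bounds the treewidth. Any graph with an edge has treewidth ≥ 1, and G has the edge 1–5. Therefore the treewidth is 1.

1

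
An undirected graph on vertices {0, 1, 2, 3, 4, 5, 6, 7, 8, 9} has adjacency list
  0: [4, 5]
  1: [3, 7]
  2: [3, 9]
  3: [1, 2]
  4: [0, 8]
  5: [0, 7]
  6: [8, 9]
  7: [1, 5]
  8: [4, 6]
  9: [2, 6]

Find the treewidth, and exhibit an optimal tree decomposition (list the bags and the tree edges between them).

Treewidth 2.
One such decomposition:
Bags: B1 = {2, 3, 9}  B2 = {3, 6, 9}  B3 = {3, 6, 8}  B4 = {3, 4, 8}  B5 = {0, 3, 4}  B6 = {0, 3, 5}  B7 = {3, 5, 7}  B8 = {1, 3, 7}
Tree: B1–B2, B2–B3, B3–B4, B4–B5, B5–B6, B6–B7, B7–B8

The largest bag has 3 vertices, giving width 2; this decomposition certifies tw(G) ≤ 2. The edges 3–2–9–6–8–4–0–5–7–1–3 form a cycle, so G is not a tree and its treewidth is at least 2. Therefore the treewidth is 2.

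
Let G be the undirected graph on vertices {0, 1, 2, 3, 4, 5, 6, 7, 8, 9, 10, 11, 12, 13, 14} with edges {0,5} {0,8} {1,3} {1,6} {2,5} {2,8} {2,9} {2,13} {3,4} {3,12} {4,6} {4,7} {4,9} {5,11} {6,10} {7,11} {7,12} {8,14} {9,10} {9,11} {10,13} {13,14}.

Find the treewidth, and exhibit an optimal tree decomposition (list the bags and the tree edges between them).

Each bag holds 4 vertices, so the decomposition has width 3, which upper-bounds the treewidth. For the lower bound: the 4 vertex sets {1,3,12}, {6}, {4}, {7,9,10,11} are disjoint, each induces a connected subgraph, and every pair is joined by at least one edge of G. Contracting each set to a single vertex therefore yields K_{4} as a minor, and since treewidth is minor-monotone, tw(G) ≥ tw(K_{4}) = 3. Hence tw(G) = 3 exactly.

Treewidth 3.
One such decomposition:
Bags: B1 = {1, 3, 6, 12}  B2 = {3, 4, 6, 12}  B3 = {4, 6, 7, 12}  B4 = {4, 6, 7, 10}  B5 = {4, 7, 9, 10}  B6 = {7, 9, 10, 11}  B7 = {9, 10, 11, 13}  B8 = {2, 9, 11, 13}  B9 = {2, 5, 11, 13}  B10 = {2, 5, 13, 14}  B11 = {2, 5, 8, 14}  B12 = {0, 5, 8, 14}
Tree: B1–B2, B2–B3, B3–B4, B4–B5, B5–B6, B6–B7, B7–B8, B8–B9, B9–B10, B10–B11, B11–B12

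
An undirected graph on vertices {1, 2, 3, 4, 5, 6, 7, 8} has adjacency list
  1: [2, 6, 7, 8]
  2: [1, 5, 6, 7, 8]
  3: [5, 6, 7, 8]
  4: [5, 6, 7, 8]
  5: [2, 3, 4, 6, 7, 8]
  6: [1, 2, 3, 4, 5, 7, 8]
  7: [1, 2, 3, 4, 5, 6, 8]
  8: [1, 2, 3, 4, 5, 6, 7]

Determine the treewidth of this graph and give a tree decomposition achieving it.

Treewidth 4.
One optimal decomposition is:
Bags: B1 = {2, 5, 6, 7, 8}  B2 = {4, 5, 6, 7, 8}  B3 = {3, 5, 6, 7, 8}  B4 = {1, 2, 6, 7, 8}
Tree: B1–B2, B2–B3, B1–B4

Each bag holds 5 vertices, so the decomposition has width 4, which upper-bounds the treewidth. On the other hand G contains the 5-clique {1, 2, 6, 7, 8}. A clique must lie in a single bag of any decomposition, so no decomposition can have width below 4. The upper and lower bounds meet at 4, so that is the treewidth.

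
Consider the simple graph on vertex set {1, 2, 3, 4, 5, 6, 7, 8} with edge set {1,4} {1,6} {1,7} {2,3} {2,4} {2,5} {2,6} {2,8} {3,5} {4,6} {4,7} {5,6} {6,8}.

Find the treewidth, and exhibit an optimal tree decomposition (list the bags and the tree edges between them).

Treewidth 2.
One such decomposition:
Bags: B1 = {2, 6, 8}  B2 = {2, 4, 6}  B3 = {1, 4, 6}  B4 = {2, 5, 6}  B5 = {1, 4, 7}  B6 = {2, 3, 5}
Tree: B1–B2, B2–B3, B2–B4, B3–B5, B4–B6

The largest bag has 3 vertices, giving width 2; this decomposition certifies tw(G) ≤ 2. Conversely, {1, 4, 6} is a clique of size 3, and the vertices of any clique must share a bag in every tree decomposition; so some bag has ≥ 3 vertices and tw(G) ≥ 2. Combining the bounds, tw(G) = 2.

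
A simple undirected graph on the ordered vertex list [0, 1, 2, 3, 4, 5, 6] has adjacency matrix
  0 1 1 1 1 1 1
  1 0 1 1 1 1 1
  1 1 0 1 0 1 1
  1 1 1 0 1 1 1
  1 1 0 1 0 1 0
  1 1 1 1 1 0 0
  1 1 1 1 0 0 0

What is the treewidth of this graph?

A width-4 tree decomposition is:
Bags: B1 = {0, 1, 2, 3, 6}  B2 = {0, 1, 2, 3, 5}  B3 = {0, 1, 3, 4, 5}
Tree: B1–B2, B2–B3
Each bag holds 5 vertices, so the decomposition has width 4, which upper-bounds the treewidth. Conversely, {0, 1, 2, 3, 5} is a clique of size 5, and the vertices of any clique must share a bag in every tree decomposition; so some bag has ≥ 5 vertices and tw(G) ≥ 4. Hence tw(G) = 4 exactly.

4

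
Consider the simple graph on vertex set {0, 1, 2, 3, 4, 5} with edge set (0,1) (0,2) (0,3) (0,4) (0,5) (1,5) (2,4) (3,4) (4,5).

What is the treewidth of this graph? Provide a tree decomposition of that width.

Every bag has size at most 3, so the width is 3 − 1 = 2 and tw(G) ≤ 2. Conversely, {0, 1, 5} is a clique of size 3, and the vertices of any clique must share a bag in every tree decomposition; so some bag has ≥ 3 vertices and tw(G) ≥ 2. Combining the bounds, tw(G) = 2.

Treewidth 2.
Bags: B1 = {0, 4, 5}  B2 = {0, 1, 5}  B3 = {0, 3, 4}  B4 = {0, 2, 4}
Tree: B1–B2, B1–B3, B3–B4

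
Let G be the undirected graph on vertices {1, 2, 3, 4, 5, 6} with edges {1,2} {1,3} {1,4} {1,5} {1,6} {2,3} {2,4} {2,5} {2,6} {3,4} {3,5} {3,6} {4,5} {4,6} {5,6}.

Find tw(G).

5

A width-5 tree decomposition is:
Bags: B1 = {1, 2, 3, 4, 5, 6}
Tree: (single bag)
A single bag containing all 6 vertices is trivially a valid decomposition of width 5. On the other hand G contains the 6-clique {1, 2, 3, 4, 5, 6}. A clique must lie in a single bag of any decomposition, so no decomposition can have width below 5. Combining the bounds, tw(G) = 5.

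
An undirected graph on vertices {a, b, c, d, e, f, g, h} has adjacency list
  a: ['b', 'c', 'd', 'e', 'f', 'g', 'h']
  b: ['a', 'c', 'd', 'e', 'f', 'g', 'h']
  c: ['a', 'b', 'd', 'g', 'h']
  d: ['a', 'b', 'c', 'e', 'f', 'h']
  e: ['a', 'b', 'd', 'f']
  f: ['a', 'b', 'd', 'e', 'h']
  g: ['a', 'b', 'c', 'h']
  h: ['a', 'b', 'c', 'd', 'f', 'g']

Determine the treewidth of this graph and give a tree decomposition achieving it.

Treewidth 4.
Bags: B1 = {a, b, c, g, h}  B2 = {a, b, c, d, h}  B3 = {a, b, d, f, h}  B4 = {a, b, d, e, f}
Tree: B1–B2, B2–B3, B3–B4

The largest bag has 5 vertices, giving width 4; this decomposition certifies tw(G) ≤ 4. For the lower bound, the 5 vertices {a, b, d, e, f} are pairwise adjacent, and any tree decomposition puts a clique entirely inside one bag — forcing width ≥ 4. Combining the bounds, tw(G) = 4.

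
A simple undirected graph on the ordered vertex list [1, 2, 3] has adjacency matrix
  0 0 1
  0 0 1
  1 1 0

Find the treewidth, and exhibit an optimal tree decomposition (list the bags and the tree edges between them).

Treewidth 1.
One optimal decomposition is:
Bags: B1 = {2, 3}  B2 = {1, 3}
Tree: B1–B2

Each bag holds 2 vertices, so the decomposition has width 1, which upper-bounds the treewidth. G has an edge, so its treewidth is at least 1. Hence tw(G) = 1 exactly.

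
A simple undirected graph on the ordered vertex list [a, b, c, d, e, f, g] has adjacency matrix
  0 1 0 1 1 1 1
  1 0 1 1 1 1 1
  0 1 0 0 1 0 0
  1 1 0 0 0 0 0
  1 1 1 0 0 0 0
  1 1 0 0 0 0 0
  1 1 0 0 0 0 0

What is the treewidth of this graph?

A width-2 tree decomposition is:
Bags: B1 = {a, b, f}  B2 = {a, b, e}  B3 = {a, b, d}  B4 = {a, b, g}  B5 = {b, c, e}
Tree: B1–B2, B2–B3, B2–B4, B2–B5
Each bag holds 3 vertices, so the decomposition has width 2, which upper-bounds the treewidth. On the other hand G contains the 3-clique {b, c, e}. A clique must lie in a single bag of any decomposition, so no decomposition can have width below 2. Therefore the treewidth is 2.

2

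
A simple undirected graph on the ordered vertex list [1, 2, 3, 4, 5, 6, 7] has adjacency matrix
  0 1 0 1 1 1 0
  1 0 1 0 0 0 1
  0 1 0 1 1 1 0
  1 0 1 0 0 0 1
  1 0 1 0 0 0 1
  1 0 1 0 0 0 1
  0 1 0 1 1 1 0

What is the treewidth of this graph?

A width-3 tree decomposition is:
Bags: B1 = {1, 3, 4, 7}  B2 = {1, 3, 6, 7}  B3 = {1, 3, 5, 7}  B4 = {1, 2, 3, 7}
Tree: B1–B2, B2–B3, B3–B4
The largest bag has 4 vertices, giving width 3; this decomposition certifies tw(G) ≤ 3. For the lower bound: the 4 vertex sets {1,4}, {3,6}, {7}, {5} are disjoint, each induces a connected subgraph, and every pair is joined by at least one edge of G. Contracting each set to a single vertex therefore yields K_{4} as a minor, and since treewidth is minor-monotone, tw(G) ≥ tw(K_{4}) = 3. Combining the bounds, tw(G) = 3.

3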